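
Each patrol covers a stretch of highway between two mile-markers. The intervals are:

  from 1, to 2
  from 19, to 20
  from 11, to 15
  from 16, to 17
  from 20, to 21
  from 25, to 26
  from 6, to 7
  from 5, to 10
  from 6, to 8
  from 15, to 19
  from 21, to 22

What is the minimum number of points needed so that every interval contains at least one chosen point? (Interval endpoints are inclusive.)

7

By right end: [1,2]  [6,7]  [6,8]  [5,10]  [11,15]  [16,17]  [15,19]  [19,20]  [20,21]  [21,22]  [25,26]
[1,2] uncovered → point at 2; [6,7] uncovered → point at 7; [11,15] uncovered → point at 15; [16,17] uncovered → point at 17; [19,20] uncovered → point at 20; [21,22] uncovered → point at 22; [25,26] uncovered → point at 26.
Points: 2, 7, 15, 17, 20, 22, 26 (7 total).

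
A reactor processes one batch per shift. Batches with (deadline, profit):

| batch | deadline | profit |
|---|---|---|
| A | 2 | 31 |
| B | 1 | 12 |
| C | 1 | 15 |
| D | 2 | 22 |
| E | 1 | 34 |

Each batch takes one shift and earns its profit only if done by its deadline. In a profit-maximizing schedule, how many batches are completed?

2

Sort by profit descending; place each in the latest free slot ≤ its deadline.
Profit order: E=34 A=31 D=22 C=15 B=12
Assign: E→slot 1, A→slot 2, D skipped, C skipped, B skipped.
Slots: [1:E] [2:A]
2 of 5 scheduled.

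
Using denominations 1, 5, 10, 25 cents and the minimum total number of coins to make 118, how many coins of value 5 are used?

1

118 − 4×25→18 − 1×10→8 − 1×5→3 − 3×1→0
Count of 5: 1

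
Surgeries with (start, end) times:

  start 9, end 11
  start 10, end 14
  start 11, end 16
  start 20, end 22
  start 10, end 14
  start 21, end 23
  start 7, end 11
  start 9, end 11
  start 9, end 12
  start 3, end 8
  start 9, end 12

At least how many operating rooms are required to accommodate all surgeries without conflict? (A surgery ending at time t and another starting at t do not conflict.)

7

Count concurrent intervals with a sweep; the peak is the room count.
Events (time:±→running): 3:+→1 7:+→2 8:-→1 9:+→2 9:+→3 9:+→4 9:+→5 10:+→6 10:+→7 … peak 7.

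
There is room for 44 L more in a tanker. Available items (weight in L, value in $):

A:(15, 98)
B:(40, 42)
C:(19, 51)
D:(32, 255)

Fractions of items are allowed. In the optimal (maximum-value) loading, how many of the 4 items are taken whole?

Ratios (sorted): D 7.97, A 6.53, C 2.68, B 1.05
take D (32 @ 255); take 12/15 of A → 78.40. Capacity used 44/44.
1 item(s) taken whole; one partial (take 12/15 of A).

1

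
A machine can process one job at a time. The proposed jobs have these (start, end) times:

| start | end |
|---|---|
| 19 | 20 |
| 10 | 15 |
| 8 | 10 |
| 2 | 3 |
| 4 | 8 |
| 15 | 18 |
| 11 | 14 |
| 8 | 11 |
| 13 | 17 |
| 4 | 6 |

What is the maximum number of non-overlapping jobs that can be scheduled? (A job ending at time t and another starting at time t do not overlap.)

Greedy by earliest finish: after sorting by end time, pick each interval compatible with the last pick.
Sorted by end: (2,3)  (4,6)  (4,8)  (8,10)  (8,11)  (11,14)  (10,15)  (13,17)  (15,18)  (19,20)
take (2,3); take (4,6); take (8,10); take (11,14); skip (10,15); skip (13,17); take (15,18); take (19,20).
Selected 6 jobs.

6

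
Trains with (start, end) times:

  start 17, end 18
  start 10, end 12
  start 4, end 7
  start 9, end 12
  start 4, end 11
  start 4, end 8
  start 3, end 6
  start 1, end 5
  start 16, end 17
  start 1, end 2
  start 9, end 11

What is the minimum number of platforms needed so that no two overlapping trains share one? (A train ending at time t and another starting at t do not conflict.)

5

Events (time:±→running): 1:+→1 1:+→2 2:-→1 3:+→2 4:+→3 4:+→4 4:+→5 … peak 5.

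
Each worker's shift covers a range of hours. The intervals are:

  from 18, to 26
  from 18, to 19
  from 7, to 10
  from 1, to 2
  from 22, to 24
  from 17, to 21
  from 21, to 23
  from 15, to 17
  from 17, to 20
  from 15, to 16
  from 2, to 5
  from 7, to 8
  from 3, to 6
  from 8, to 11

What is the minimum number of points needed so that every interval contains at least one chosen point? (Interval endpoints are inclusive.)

Process intervals by earliest right end; each time one isn't hit yet, stab at its right endpoint.
By right end: [1,2]  [2,5]  [3,6]  [7,8]  [7,10]  [8,11]  [15,16]  [15,17]  [18,19]  [17,20]  [17,21]  [21,23]  [22,24]  [18,26]
[1,2] uncovered → point at 2; [3,6] uncovered → point at 6; [7,8] uncovered → point at 8; [15,16] uncovered → point at 16; [18,19] uncovered → point at 19; [21,23] uncovered → point at 23.
Points: 2, 6, 8, 16, 19, 23 (6 total).

6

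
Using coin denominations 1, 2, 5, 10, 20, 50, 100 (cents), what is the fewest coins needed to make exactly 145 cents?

Use the largest denomination that fits, subtract, and repeat.
145 = 1×100 + 2×20 + 1×5
Total coins = 1 + 2 + 1 = 4

4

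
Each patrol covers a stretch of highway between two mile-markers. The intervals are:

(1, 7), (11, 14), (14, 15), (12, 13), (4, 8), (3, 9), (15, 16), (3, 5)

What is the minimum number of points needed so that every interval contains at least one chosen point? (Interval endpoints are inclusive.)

Process intervals by earliest right end; each time one isn't hit yet, stab at its right endpoint.
By right end: [3,5]  [1,7]  [4,8]  [3,9]  [12,13]  [11,14]  [14,15]  [15,16]
[3,5] uncovered → point at 5; [12,13] uncovered → point at 13; [14,15] uncovered → point at 15.
Points: 5, 13, 15 (3 total).

3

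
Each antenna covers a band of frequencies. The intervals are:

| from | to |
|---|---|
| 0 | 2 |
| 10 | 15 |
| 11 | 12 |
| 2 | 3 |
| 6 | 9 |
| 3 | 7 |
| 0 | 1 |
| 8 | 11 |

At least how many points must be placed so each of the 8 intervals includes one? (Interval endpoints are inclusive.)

4

Process intervals by earliest right end; each time one isn't hit yet, stab at its right endpoint.
By right end: [0,1]  [0,2]  [2,3]  [3,7]  [6,9]  [8,11]  [11,12]  [10,15]
[0,1] uncovered → point at 1; [2,3] uncovered → point at 3; [6,9] uncovered → point at 9; [11,12] uncovered → point at 12.
Points: 1, 3, 9, 12 (4 total).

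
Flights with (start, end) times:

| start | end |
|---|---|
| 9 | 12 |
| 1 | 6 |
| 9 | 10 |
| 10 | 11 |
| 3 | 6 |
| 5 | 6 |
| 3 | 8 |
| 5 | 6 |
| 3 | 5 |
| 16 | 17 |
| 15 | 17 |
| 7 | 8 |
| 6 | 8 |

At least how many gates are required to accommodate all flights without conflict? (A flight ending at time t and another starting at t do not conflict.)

The answer is the maximum number of intervals overlapping at any instant.
Events (time:±→running): 1:+→1 3:+→2 3:+→3 3:+→4 5:-→3 5:+→4 5:+→5 … peak 5.

5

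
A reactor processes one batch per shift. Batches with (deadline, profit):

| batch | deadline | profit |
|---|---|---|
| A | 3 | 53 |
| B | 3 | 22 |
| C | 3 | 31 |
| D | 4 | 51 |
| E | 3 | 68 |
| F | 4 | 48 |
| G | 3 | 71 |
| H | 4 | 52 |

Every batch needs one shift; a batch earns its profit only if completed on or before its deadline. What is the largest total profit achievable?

244

Sort by profit descending; place each in the latest free slot ≤ its deadline.
Profit order: G=71 E=68 A=53 H=52 D=51 F=48 C=31 B=22
Assign: G→slot 3, E→slot 2, A→slot 1, H→slot 4, D skipped, F skipped, C skipped, B skipped.
Slots: [1:A] [2:E] [3:G] [4:H]
Profit = 53 + 68 + 71 + 52 = 244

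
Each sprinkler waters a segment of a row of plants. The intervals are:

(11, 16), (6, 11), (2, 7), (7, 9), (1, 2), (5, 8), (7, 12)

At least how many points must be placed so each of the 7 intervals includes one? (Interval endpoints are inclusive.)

Sorted: [1,2] [2,7] [5,8] [7,9] [6,11] [7,12] [11,16]
{[1,2],[2,7]} hit by 2; {[5,8],[7,9],[6,11],[7,12]} hit by 8; {[11,16]} hit by 16.
Points: 2, 8, 16 (3 total).

3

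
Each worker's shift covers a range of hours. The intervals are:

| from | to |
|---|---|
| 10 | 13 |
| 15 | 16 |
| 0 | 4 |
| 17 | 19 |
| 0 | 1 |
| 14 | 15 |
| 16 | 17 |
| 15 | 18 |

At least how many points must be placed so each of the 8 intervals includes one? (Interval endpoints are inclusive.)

4

By right end: [0,1]  [0,4]  [10,13]  [14,15]  [15,16]  [16,17]  [15,18]  [17,19]
[0,1] uncovered → point at 1; [10,13] uncovered → point at 13; [14,15] uncovered → point at 15; [16,17] uncovered → point at 17.
Points: 1, 13, 15, 17 (4 total).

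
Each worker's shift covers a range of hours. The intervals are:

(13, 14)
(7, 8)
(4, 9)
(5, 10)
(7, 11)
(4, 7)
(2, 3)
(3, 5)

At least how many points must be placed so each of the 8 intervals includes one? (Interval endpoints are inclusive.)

3

Sorted: [2,3] [3,5] [4,7] [7,8] [4,9] [5,10] [7,11] [13,14]
{[2,3],[3,5]} hit by 3; {[4,7],[7,8],[4,9],[5,10],[7,11]} hit by 7; {[13,14]} hit by 14.
Points: 3, 7, 14 (3 total).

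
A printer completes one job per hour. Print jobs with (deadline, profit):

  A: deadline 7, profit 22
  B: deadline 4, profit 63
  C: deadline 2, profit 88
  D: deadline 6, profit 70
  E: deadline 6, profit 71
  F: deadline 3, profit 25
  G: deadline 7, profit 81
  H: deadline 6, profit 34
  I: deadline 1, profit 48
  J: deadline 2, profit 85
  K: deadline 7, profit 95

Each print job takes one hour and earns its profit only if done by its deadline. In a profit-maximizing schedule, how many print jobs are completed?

7

Take jobs in profit order; each goes to the latest open slot no later than its deadline.
By profit: K(d7,95), C(d2,88), J(d2,85), G(d7,81), E(d6,71), D(d6,70), B(d4,63), I(d1,48), H(d6,34), F(d3,25), A(d7,22)
K→slot 7; C→slot 2; J→slot 1; G→slot 6; E→slot 5; D→slot 4; B→slot 3; I skipped; H skipped; F skipped; A skipped.
7 of 11 scheduled.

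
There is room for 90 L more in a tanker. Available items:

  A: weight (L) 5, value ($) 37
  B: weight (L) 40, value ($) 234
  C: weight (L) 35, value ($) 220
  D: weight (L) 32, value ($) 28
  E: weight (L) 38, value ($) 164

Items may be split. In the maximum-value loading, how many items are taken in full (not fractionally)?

3

Greedy by value/weight ratio, highest first.
Ratios (sorted): A 7.40, C 6.29, B 5.85, E 4.32, D 0.88
take A (5 @ 37); take C (35 @ 220); take B (40 @ 234); take 10/38 of E → 43.16. Capacity used 90/90.
3 item(s) taken whole; one partial (take 10/38 of E).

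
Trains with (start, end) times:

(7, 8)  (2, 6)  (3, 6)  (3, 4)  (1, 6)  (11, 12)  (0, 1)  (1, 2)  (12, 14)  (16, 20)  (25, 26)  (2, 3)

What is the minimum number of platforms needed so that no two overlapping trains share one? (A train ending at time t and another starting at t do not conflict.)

Events (time:±→running): 0:+→1 1:-→0 1:+→1 1:+→2 2:-→1 2:+→2 2:+→3 3:-→2 3:+→3 3:+→4 … peak 4.

4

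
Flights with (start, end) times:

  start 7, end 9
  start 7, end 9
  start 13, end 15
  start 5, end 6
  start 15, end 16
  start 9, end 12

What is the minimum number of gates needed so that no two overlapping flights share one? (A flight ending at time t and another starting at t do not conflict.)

The answer is the maximum number of intervals overlapping at any instant.
starts: [5, 7, 7, 9, 13, 15]
ends:   [6, 9, 9, 12, 15, 16]
s5→1 e6→0 s7→1 s7→2  — peak 2.

2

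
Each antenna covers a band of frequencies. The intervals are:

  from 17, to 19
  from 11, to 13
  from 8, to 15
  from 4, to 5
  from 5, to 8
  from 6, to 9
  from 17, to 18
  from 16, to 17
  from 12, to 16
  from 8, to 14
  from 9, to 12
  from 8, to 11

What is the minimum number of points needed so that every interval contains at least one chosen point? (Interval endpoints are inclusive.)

Sort by right endpoint; whenever an interval is uncovered, place a point at its right end.
Sorted: [4,5] [5,8] [6,9] [8,11] [9,12] [11,13] [8,14] [8,15] [12,16] [16,17] [17,18] [17,19]
{[4,5],[5,8]} hit by 5; {[6,9],[8,11],[9,12]} hit by 9; {[11,13],[8,14],[8,15],[12,16]} hit by 13; {[16,17],[17,18],[17,19]} hit by 17.
Points: 5, 9, 13, 17 (4 total).

4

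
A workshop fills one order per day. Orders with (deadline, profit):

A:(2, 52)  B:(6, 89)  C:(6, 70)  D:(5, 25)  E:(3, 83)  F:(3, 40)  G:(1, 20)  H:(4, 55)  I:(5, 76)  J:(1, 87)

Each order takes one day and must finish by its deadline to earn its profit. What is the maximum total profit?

Sort by profit descending; place each in the latest free slot ≤ its deadline.
By profit: B(d6,89), J(d1,87), E(d3,83), I(d5,76), C(d6,70), H(d4,55), A(d2,52), F(d3,40), D(d5,25), G(d1,20)
B→slot 6; J→slot 1; E→slot 3; I→slot 5; C→slot 4; H→slot 2; A skipped; F skipped; D skipped; G skipped.
Profit = 87 + 55 + 83 + 70 + 76 + 89 = 460

460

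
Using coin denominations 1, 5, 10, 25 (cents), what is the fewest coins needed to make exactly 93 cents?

8

Use the largest denomination that fits, subtract, and repeat.
93 − 3×25→18 − 1×10→8 − 1×5→3 − 3×1→0
Total coins = 3 + 1 + 1 + 3 = 8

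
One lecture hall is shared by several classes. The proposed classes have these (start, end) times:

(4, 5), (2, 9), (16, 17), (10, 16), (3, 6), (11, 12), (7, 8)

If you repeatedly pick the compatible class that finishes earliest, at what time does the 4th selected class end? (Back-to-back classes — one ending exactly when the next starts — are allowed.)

17

Order by finish time; keep every interval that doesn't clash with the previous kept one.
By end time: (4,5), (3,6), (7,8), (2,9), (11,12), (10,16), (16,17).
Pick (4,5); next start ≥ 5 → (7,8); next start ≥ 8 → (11,12); next start ≥ 12 → (16,17).
Selected: (4,5) (7,8) (11,12) (16,17)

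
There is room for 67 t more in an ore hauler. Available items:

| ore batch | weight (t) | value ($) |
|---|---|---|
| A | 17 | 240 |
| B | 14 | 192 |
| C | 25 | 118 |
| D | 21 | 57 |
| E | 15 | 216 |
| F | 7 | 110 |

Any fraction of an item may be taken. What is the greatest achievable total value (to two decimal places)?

Order: F (110/7=15.71) > E (216/15=14.40) > A (240/17=14.12) > B (192/14=13.71) > C (118/25=4.72) > D (57/21=2.71)
Fill: take F (7 @ 110) → take E (15 @ 216) → take A (17 @ 240) → take B (14 @ 192) → take 14/25 of C → 66.08; 67/67 used.
Total value = 824.08

824.08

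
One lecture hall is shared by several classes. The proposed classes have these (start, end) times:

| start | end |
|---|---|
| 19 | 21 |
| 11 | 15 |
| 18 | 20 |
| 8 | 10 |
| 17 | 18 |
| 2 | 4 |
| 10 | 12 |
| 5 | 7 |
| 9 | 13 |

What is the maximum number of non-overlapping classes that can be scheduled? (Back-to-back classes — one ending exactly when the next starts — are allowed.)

6

Order by finish time; keep every interval that doesn't clash with the previous kept one.
Sorted by end: (2,4)  (5,7)  (8,10)  (10,12)  (9,13)  (11,15)  (17,18)  (18,20)  (19,21)
take (2,4); take (5,7); take (8,10); take (10,12); take (17,18); take (18,20); skip (19,21).
Selected 6 classes.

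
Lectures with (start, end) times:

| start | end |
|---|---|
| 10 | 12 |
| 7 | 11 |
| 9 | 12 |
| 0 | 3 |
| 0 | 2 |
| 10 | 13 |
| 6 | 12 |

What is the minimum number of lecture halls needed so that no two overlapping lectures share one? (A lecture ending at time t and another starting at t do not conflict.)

starts: [0, 0, 6, 7, 9, 10, 10]
ends:   [2, 3, 11, 12, 12, 12, 13]
s0→1 s0→2 e2→1 e3→0 s6→1 s7→2 s9→3 s10→4 s10→5  — peak 5.

5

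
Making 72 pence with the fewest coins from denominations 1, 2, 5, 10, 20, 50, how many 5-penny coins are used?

72 − 1×50→22 − 1×20→2 − 1×2→0
Count of 5: 0

0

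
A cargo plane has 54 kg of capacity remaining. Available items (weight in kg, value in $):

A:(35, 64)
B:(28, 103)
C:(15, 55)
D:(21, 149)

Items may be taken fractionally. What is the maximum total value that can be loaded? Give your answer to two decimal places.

270.33

Greedy by value/weight ratio, highest first.
Order: D (149/21=7.10) > B (103/28=3.68) > C (55/15=3.67) > A (64/35=1.83)
Fill: take D (21 @ 149) → take B (28 @ 103) → take 5/15 of C → 18.33; 54/54 used.
Total value = 270.33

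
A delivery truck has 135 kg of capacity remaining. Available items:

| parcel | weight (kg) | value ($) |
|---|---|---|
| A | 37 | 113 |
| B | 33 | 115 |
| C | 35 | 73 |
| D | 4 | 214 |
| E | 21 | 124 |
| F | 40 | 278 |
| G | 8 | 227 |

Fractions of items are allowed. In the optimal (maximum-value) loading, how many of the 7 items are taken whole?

Greedy by value/weight ratio, highest first.
Ratios (sorted): D 53.50, G 28.38, F 6.95, E 5.90, B 3.48, A 3.05, C 2.09
take D (4 @ 214); take G (8 @ 227); take F (40 @ 278); take E (21 @ 124); take B (33 @ 115); take 29/37 of A → 88.57. Capacity used 135/135.
5 item(s) taken whole; one partial (take 29/37 of A).

5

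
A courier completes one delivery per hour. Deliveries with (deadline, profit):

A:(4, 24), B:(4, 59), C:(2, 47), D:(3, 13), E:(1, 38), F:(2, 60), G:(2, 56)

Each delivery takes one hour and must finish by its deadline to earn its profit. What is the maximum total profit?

199

Sort by profit descending; place each in the latest free slot ≤ its deadline.
By profit: F(d2,60), B(d4,59), G(d2,56), C(d2,47), E(d1,38), A(d4,24), D(d3,13)
F→slot 2; B→slot 4; G→slot 1; C skipped; E skipped; A→slot 3; D skipped.
Profit = 56 + 60 + 24 + 59 = 199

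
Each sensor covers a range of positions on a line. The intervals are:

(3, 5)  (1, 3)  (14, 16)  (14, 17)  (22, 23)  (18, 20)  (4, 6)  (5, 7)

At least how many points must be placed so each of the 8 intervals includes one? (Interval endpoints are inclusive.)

Sort by right endpoint; whenever an interval is uncovered, place a point at its right end.
By right end: [1,3]  [3,5]  [4,6]  [5,7]  [14,16]  [14,17]  [18,20]  [22,23]
[1,3] uncovered → point at 3; [4,6] uncovered → point at 6; [14,16] uncovered → point at 16; [18,20] uncovered → point at 20; [22,23] uncovered → point at 23.
Points: 3, 6, 16, 20, 23 (5 total).

5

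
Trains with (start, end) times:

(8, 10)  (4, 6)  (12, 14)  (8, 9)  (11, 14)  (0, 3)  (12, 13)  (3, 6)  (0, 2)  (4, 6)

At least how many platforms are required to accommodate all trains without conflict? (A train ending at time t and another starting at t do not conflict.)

3

starts: [0, 0, 3, 4, 4, 8, 8, 11, 12, 12]
ends:   [2, 3, 6, 6, 6, 9, 10, 13, 14, 14]
s0→1 s0→2 e2→1 e3→0 s3→1 s4→2 s4→3  — peak 3.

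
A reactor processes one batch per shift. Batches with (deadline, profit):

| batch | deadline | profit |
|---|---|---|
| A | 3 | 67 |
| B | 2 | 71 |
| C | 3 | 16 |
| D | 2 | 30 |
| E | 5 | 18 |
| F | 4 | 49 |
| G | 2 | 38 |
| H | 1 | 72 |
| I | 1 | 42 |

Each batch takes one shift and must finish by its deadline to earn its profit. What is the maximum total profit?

277

Take jobs in profit order; each goes to the latest open slot no later than its deadline.
By profit: H(d1,72), B(d2,71), A(d3,67), F(d4,49), I(d1,42), G(d2,38), D(d2,30), E(d5,18), C(d3,16)
H→slot 1; B→slot 2; A→slot 3; F→slot 4; I skipped; G skipped; D skipped; E→slot 5; C skipped.
Profit = 72 + 71 + 67 + 49 + 18 = 277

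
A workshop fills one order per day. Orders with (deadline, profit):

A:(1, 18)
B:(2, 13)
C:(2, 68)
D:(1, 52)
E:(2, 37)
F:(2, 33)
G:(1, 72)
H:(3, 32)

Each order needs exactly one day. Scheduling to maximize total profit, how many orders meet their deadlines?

3

Sort by profit descending; place each in the latest free slot ≤ its deadline.
By profit: G(d1,72), C(d2,68), D(d1,52), E(d2,37), F(d2,33), H(d3,32), A(d1,18), B(d2,13)
G→slot 1; C→slot 2; D skipped; E skipped; F skipped; H→slot 3; A skipped; B skipped.
3 of 8 scheduled.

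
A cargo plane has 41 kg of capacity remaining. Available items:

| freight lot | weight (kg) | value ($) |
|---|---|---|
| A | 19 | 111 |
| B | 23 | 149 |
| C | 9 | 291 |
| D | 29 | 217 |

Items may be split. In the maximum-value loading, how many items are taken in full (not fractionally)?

2

Sort by value per unit weight and fill in that order.
Order: C (291/9=32.33) > D (217/29=7.48) > B (149/23=6.48) > A (111/19=5.84)
Fill: take C (9 @ 291) → take D (29 @ 217) → take 3/23 of B → 19.43; 41/41 used.
2 item(s) taken whole; one partial (take 3/23 of B).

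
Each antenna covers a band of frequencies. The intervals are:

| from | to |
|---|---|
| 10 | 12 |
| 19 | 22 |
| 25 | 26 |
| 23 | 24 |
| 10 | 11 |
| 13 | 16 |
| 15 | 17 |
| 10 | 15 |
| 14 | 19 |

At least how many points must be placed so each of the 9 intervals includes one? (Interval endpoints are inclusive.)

Process intervals by earliest right end; each time one isn't hit yet, stab at its right endpoint.
By right end: [10,11]  [10,12]  [10,15]  [13,16]  [15,17]  [14,19]  [19,22]  [23,24]  [25,26]
[10,11] uncovered → point at 11; [13,16] uncovered → point at 16; [19,22] uncovered → point at 22; [23,24] uncovered → point at 24; [25,26] uncovered → point at 26.
Points: 11, 16, 22, 24, 26 (5 total).

5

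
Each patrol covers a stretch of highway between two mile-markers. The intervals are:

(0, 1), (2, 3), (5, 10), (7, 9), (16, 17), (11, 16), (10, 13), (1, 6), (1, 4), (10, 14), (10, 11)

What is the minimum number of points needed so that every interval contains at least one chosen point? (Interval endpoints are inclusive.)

Sort by right endpoint; whenever an interval is uncovered, place a point at its right end.
Sorted: [0,1] [2,3] [1,4] [1,6] [7,9] [5,10] [10,11] [10,13] [10,14] [11,16] [16,17]
{[0,1]} hit by 1; {[2,3],[1,4],[1,6]} hit by 3; {[7,9],[5,10]} hit by 9; {[10,11],[10,13],[10,14],[11,16]} hit by 11; {[16,17]} hit by 17.
Points: 1, 3, 9, 11, 17 (5 total).

5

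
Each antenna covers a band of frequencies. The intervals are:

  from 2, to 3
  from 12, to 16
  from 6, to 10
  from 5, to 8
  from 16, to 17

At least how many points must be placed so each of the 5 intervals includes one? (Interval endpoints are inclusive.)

Process intervals by earliest right end; each time one isn't hit yet, stab at its right endpoint.
Sorted: [2,3] [5,8] [6,10] [12,16] [16,17]
{[2,3]} hit by 3; {[5,8],[6,10]} hit by 8; {[12,16],[16,17]} hit by 16.
Points: 3, 8, 16 (3 total).

3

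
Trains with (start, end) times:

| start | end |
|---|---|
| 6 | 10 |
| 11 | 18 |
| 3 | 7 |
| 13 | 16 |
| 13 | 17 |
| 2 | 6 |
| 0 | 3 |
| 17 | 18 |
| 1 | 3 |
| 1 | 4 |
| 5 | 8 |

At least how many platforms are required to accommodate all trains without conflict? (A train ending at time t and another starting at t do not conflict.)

The answer is the maximum number of intervals overlapping at any instant.
Events (time:±→running): 0:+→1 1:+→2 1:+→3 2:+→4 … peak 4.

4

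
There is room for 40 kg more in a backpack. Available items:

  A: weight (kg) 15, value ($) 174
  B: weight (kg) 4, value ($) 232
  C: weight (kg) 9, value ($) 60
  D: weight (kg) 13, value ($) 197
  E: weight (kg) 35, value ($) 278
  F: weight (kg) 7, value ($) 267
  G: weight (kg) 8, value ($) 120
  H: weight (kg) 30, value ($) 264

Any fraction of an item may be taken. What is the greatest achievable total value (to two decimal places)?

908.80

Ratios (sorted): B 58.00, F 38.14, D 15.15, G 15.00, A 11.60, H 8.80, E 7.94, C 6.67
take B (4 @ 232); take F (7 @ 267); take D (13 @ 197); take G (8 @ 120); take 8/15 of A → 92.80. Capacity used 40/40.
Total value = 908.80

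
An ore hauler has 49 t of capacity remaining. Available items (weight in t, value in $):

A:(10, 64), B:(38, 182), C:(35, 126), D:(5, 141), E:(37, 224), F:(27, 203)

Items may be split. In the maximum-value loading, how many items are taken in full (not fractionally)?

3

Order: D (141/5=28.20) > F (203/27=7.52) > A (64/10=6.40) > E (224/37=6.05) > B (182/38=4.79) > C (126/35=3.60)
Fill: take D (5 @ 141) → take F (27 @ 203) → take A (10 @ 64) → take 7/37 of E → 42.38; 49/49 used.
3 item(s) taken whole; one partial (take 7/37 of E).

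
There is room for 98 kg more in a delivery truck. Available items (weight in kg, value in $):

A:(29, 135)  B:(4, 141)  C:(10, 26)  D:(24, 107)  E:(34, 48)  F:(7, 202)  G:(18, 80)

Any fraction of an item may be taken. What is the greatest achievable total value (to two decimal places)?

Sort by value per unit weight and fill in that order.
Ratios (sorted): B 35.25, F 28.86, A 4.66, D 4.46, G 4.44, C 2.60, E 1.41
take B (4 @ 141); take F (7 @ 202); take A (29 @ 135); take D (24 @ 107); take G (18 @ 80); take C (10 @ 26); take 6/34 of E → 8.47. Capacity used 98/98.
Total value = 699.47

699.47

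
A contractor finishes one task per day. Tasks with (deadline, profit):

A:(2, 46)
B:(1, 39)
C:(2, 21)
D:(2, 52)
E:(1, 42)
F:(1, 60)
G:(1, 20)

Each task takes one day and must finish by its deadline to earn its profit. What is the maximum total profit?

112

Profit order: F=60 D=52 A=46 E=42 B=39 C=21 G=20
Assign: F→slot 1, D→slot 2, A skipped, E skipped, B skipped, C skipped, G skipped.
Slots: [1:F] [2:D]
Profit = 60 + 52 = 112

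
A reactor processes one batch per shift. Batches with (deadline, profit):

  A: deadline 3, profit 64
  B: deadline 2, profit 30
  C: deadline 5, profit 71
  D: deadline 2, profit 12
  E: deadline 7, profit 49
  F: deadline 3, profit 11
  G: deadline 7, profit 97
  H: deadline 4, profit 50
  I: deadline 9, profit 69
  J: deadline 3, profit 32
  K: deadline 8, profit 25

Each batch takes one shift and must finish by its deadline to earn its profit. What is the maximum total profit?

487

Sort by profit descending; place each in the latest free slot ≤ its deadline.
By profit: G(d7,97), C(d5,71), I(d9,69), A(d3,64), H(d4,50), E(d7,49), J(d3,32), B(d2,30), K(d8,25), D(d2,12), F(d3,11)
G→slot 7; C→slot 5; I→slot 9; A→slot 3; H→slot 4; E→slot 6; J→slot 2; B→slot 1; K→slot 8; D skipped; F skipped.
Profit = 30 + 32 + 64 + 50 + 71 + 49 + 97 + 25 + 69 = 487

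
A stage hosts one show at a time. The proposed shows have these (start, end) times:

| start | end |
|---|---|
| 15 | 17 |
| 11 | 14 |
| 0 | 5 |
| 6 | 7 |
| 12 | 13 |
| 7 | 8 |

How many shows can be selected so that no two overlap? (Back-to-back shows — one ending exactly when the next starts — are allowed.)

5

By end time: (0,5), (6,7), (7,8), (12,13), (11,14), (15,17).
Pick (0,5); next start ≥ 5 → (6,7); next start ≥ 7 → (7,8); next start ≥ 8 → (12,13); next start ≥ 13 → (15,17).
Selected 5 shows.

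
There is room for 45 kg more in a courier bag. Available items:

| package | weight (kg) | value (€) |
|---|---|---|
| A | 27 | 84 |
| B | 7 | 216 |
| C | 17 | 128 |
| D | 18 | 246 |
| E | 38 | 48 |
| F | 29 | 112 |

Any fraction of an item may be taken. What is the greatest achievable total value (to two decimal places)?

601.59

Sort by value per unit weight and fill in that order.
Order: B (216/7=30.86) > D (246/18=13.67) > C (128/17=7.53) > F (112/29=3.86) > A (84/27=3.11) > E (48/38=1.26)
Fill: take B (7 @ 216) → take D (18 @ 246) → take C (17 @ 128) → take 3/29 of F → 11.59; 45/45 used.
Total value = 601.59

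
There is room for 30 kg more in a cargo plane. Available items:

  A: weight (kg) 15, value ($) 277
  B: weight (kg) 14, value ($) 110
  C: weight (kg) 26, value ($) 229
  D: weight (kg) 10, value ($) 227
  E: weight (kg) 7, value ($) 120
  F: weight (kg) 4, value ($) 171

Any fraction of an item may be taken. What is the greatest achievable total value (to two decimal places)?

692.14

Greedy by value/weight ratio, highest first.
Ratios (sorted): F 42.75, D 22.70, A 18.47, E 17.14, C 8.81, B 7.86
take F (4 @ 171); take D (10 @ 227); take A (15 @ 277); take 1/7 of E → 17.14. Capacity used 30/30.
Total value = 692.14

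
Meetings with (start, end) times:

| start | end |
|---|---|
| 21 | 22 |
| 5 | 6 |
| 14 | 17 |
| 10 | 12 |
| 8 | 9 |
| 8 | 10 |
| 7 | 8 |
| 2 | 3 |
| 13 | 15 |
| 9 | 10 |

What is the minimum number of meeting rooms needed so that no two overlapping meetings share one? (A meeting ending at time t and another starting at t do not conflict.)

Events (time:±→running): 2:+→1 3:-→0 5:+→1 6:-→0 7:+→1 8:-→0 8:+→1 8:+→2 … peak 2.

2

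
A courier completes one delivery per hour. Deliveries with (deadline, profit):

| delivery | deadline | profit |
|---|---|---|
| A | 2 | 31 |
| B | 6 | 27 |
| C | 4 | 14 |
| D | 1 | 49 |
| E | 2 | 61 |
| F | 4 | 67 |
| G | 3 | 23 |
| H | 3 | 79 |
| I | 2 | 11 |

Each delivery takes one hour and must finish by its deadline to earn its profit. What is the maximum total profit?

283

Sort by profit descending; place each in the latest free slot ≤ its deadline.
Profit order: H=79 F=67 E=61 D=49 A=31 B=27 G=23 C=14 I=11
Assign: H→slot 3, F→slot 4, E→slot 2, D→slot 1, A skipped, B→slot 6, G skipped, C skipped, I skipped.
Slots: [1:D] [2:E] [3:H] [4:F] [6:B]
Profit = 49 + 61 + 79 + 67 + 27 = 283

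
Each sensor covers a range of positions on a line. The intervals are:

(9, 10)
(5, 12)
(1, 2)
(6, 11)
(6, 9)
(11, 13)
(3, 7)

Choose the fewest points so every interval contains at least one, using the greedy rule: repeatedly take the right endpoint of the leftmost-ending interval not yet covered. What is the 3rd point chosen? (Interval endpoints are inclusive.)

10

Sorted: [1,2] [3,7] [6,9] [9,10] [6,11] [5,12] [11,13]
{[1,2]} hit by 2; {[3,7],[6,9]} hit by 7; {[9,10],[6,11],[5,12]} hit by 10; {[11,13]} hit by 13.
Points: 2, 7, 10, 13 (4 total).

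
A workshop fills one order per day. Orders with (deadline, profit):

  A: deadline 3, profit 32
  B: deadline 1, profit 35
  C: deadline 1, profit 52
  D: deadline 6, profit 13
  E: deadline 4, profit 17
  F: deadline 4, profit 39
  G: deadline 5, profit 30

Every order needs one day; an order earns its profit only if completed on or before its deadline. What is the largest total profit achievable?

Take jobs in profit order; each goes to the latest open slot no later than its deadline.
By profit: C(d1,52), F(d4,39), B(d1,35), A(d3,32), G(d5,30), E(d4,17), D(d6,13)
C→slot 1; F→slot 4; B skipped; A→slot 3; G→slot 5; E→slot 2; D→slot 6.
Profit = 52 + 17 + 32 + 39 + 30 + 13 = 183

183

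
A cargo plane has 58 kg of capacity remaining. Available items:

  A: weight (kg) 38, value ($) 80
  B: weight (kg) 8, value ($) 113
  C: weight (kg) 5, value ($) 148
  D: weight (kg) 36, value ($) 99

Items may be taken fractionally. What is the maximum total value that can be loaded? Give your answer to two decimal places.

Sort by value per unit weight and fill in that order.
Order: C (148/5=29.60) > B (113/8=14.12) > D (99/36=2.75) > A (80/38=2.11)
Fill: take C (5 @ 148) → take B (8 @ 113) → take D (36 @ 99) → take 9/38 of A → 18.95; 58/58 used.
Total value = 378.95

378.95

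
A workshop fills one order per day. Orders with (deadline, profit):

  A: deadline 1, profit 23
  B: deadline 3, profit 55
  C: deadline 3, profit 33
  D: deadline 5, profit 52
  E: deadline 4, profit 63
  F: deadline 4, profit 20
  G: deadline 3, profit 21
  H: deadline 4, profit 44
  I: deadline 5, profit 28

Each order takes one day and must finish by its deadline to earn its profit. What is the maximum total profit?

Profit order: E=63 B=55 D=52 H=44 C=33 I=28 A=23 G=21 F=20
Assign: E→slot 4, B→slot 3, D→slot 5, H→slot 2, C→slot 1, I skipped, A skipped, G skipped, F skipped.
Slots: [1:C] [2:H] [3:B] [4:E] [5:D]
Profit = 33 + 44 + 55 + 63 + 52 = 247

247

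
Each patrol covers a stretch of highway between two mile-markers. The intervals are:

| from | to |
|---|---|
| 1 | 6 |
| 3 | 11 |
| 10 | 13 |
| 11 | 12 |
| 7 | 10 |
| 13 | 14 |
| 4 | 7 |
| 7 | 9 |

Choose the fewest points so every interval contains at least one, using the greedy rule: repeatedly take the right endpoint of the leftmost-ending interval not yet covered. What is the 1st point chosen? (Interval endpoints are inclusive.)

Sort by right endpoint; whenever an interval is uncovered, place a point at its right end.
Sorted: [1,6] [4,7] [7,9] [7,10] [3,11] [11,12] [10,13] [13,14]
{[1,6],[4,7]} hit by 6; {[7,9],[7,10],[3,11]} hit by 9; {[11,12],[10,13]} hit by 12; {[13,14]} hit by 14.
Points: 6, 9, 12, 14 (4 total).

6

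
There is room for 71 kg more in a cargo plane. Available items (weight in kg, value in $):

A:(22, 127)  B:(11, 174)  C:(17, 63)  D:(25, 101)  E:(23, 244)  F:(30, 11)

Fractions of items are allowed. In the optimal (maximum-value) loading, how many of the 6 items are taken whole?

3

Sort by value per unit weight and fill in that order.
Order: B (174/11=15.82) > E (244/23=10.61) > A (127/22=5.77) > D (101/25=4.04) > C (63/17=3.71) > F (11/30=0.37)
Fill: take B (11 @ 174) → take E (23 @ 244) → take A (22 @ 127) → take 15/25 of D → 60.60; 71/71 used.
3 item(s) taken whole; one partial (take 15/25 of D).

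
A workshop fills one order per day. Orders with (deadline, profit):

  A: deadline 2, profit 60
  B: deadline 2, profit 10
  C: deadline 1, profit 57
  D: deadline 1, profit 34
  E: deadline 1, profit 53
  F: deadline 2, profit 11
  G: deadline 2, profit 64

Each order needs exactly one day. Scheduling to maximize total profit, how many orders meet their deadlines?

Take jobs in profit order; each goes to the latest open slot no later than its deadline.
Profit order: G=64 A=60 C=57 E=53 D=34 F=11 B=10
Assign: G→slot 2, A→slot 1, C skipped, E skipped, D skipped, F skipped, B skipped.
Slots: [1:A] [2:G]
2 of 7 scheduled.

2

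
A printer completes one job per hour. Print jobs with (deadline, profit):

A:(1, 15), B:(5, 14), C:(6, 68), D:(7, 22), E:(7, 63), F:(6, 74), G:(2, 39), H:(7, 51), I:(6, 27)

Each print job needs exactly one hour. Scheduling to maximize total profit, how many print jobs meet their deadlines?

7

Take jobs in profit order; each goes to the latest open slot no later than its deadline.
Profit order: F=74 C=68 E=63 H=51 G=39 I=27 D=22 A=15 B=14
Assign: F→slot 6, C→slot 5, E→slot 7, H→slot 4, G→slot 2, I→slot 3, D→slot 1, A skipped, B skipped.
Slots: [1:D] [2:G] [3:I] [4:H] [5:C] [6:F] [7:E]
7 of 9 scheduled.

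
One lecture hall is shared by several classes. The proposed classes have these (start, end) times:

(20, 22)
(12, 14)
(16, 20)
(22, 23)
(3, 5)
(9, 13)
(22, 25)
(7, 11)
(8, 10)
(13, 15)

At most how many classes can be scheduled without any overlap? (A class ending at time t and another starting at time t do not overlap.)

6

Order by finish time; keep every interval that doesn't clash with the previous kept one.
By end time: (3,5), (8,10), (7,11), (9,13), (12,14), (13,15), (16,20), (20,22), (22,23), (22,25).
Pick (3,5); next start ≥ 5 → (8,10); next start ≥ 10 → (12,14); next start ≥ 14 → (16,20); next start ≥ 20 → (20,22); next start ≥ 22 → (22,23).
Selected 6 classes.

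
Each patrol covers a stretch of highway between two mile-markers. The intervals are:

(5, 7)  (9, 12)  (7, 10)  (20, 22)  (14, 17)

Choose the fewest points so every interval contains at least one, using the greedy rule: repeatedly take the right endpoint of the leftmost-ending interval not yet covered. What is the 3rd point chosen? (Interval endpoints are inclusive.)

17

Sort by right endpoint; whenever an interval is uncovered, place a point at its right end.
Sorted: [5,7] [7,10] [9,12] [14,17] [20,22]
{[5,7],[7,10]} hit by 7; {[9,12]} hit by 12; {[14,17]} hit by 17; {[20,22]} hit by 22.
Points: 7, 12, 17, 22 (4 total).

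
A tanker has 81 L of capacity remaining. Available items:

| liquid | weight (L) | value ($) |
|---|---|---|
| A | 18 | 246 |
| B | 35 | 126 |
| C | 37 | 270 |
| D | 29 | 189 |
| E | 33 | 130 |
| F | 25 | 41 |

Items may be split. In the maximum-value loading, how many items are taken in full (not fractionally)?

Sort by value per unit weight and fill in that order.
Ratios (sorted): A 13.67, C 7.30, D 6.52, E 3.94, B 3.60, F 1.64
take A (18 @ 246); take C (37 @ 270); take 26/29 of D → 169.45. Capacity used 81/81.
2 item(s) taken whole; one partial (take 26/29 of D).

2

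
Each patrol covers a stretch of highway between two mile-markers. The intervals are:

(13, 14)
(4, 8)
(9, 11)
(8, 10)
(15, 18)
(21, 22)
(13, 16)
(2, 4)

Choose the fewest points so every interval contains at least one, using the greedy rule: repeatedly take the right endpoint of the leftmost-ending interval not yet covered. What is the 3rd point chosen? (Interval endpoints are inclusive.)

14

Sort by right endpoint; whenever an interval is uncovered, place a point at its right end.
Sorted: [2,4] [4,8] [8,10] [9,11] [13,14] [13,16] [15,18] [21,22]
{[2,4],[4,8]} hit by 4; {[8,10],[9,11]} hit by 10; {[13,14],[13,16]} hit by 14; {[15,18]} hit by 18; {[21,22]} hit by 22.
Points: 4, 10, 14, 18, 22 (5 total).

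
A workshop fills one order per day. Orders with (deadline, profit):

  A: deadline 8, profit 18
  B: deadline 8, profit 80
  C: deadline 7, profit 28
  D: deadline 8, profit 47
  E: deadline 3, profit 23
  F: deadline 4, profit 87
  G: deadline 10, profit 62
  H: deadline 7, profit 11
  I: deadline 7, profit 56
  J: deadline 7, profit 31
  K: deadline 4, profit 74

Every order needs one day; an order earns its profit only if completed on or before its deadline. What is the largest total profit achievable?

488

By profit: F(d4,87), B(d8,80), K(d4,74), G(d10,62), I(d7,56), D(d8,47), J(d7,31), C(d7,28), E(d3,23), A(d8,18), H(d7,11)
F→slot 4; B→slot 8; K→slot 3; G→slot 10; I→slot 7; D→slot 6; J→slot 5; C→slot 2; E→slot 1; A skipped; H skipped.
Profit = 23 + 28 + 74 + 87 + 31 + 47 + 56 + 80 + 62 = 488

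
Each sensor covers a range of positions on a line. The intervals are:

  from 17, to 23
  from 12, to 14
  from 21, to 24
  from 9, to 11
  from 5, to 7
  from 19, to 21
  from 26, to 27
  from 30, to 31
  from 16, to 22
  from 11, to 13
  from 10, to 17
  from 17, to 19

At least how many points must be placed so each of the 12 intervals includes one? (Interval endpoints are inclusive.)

7

By right end: [5,7]  [9,11]  [11,13]  [12,14]  [10,17]  [17,19]  [19,21]  [16,22]  [17,23]  [21,24]  [26,27]  [30,31]
[5,7] uncovered → point at 7; [9,11] uncovered → point at 11; [12,14] uncovered → point at 14; [17,19] uncovered → point at 19; [21,24] uncovered → point at 24; [26,27] uncovered → point at 27; [30,31] uncovered → point at 31.
Points: 7, 11, 14, 19, 24, 27, 31 (7 total).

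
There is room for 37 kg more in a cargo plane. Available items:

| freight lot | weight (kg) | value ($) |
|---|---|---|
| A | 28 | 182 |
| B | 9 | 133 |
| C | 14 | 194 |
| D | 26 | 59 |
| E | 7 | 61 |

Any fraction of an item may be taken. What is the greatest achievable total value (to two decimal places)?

Greedy by value/weight ratio, highest first.
Order: B (133/9=14.78) > C (194/14=13.86) > E (61/7=8.71) > A (182/28=6.50) > D (59/26=2.27)
Fill: take B (9 @ 133) → take C (14 @ 194) → take E (7 @ 61) → take 7/28 of A → 45.50; 37/37 used.
Total value = 433.50

433.50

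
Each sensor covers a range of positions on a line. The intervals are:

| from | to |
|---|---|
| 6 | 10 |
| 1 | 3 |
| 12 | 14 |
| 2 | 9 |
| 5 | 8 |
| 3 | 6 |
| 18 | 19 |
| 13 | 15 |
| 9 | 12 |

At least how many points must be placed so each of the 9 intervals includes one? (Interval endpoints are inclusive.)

Sort by right endpoint; whenever an interval is uncovered, place a point at its right end.
By right end: [1,3]  [3,6]  [5,8]  [2,9]  [6,10]  [9,12]  [12,14]  [13,15]  [18,19]
[1,3] uncovered → point at 3; [5,8] uncovered → point at 8; [9,12] uncovered → point at 12; [13,15] uncovered → point at 15; [18,19] uncovered → point at 19.
Points: 3, 8, 12, 15, 19 (5 total).

5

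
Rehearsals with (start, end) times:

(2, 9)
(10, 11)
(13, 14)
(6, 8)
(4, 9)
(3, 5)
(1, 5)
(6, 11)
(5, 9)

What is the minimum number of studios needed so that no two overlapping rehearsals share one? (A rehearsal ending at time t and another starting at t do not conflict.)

5

The answer is the maximum number of intervals overlapping at any instant.
Events (time:±→running): 1:+→1 2:+→2 3:+→3 4:+→4 5:-→3 5:-→2 5:+→3 6:+→4 6:+→5 … peak 5.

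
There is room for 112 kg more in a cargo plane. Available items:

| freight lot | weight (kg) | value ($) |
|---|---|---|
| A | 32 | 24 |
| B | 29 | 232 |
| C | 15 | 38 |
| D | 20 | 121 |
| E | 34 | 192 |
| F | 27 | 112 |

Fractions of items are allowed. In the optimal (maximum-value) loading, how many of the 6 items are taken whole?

4

Ratios (sorted): B 8.00, D 6.05, E 5.65, F 4.15, C 2.53, A 0.75
take B (29 @ 232); take D (20 @ 121); take E (34 @ 192); take F (27 @ 112); take 2/15 of C → 5.07. Capacity used 112/112.
4 item(s) taken whole; one partial (take 2/15 of C).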